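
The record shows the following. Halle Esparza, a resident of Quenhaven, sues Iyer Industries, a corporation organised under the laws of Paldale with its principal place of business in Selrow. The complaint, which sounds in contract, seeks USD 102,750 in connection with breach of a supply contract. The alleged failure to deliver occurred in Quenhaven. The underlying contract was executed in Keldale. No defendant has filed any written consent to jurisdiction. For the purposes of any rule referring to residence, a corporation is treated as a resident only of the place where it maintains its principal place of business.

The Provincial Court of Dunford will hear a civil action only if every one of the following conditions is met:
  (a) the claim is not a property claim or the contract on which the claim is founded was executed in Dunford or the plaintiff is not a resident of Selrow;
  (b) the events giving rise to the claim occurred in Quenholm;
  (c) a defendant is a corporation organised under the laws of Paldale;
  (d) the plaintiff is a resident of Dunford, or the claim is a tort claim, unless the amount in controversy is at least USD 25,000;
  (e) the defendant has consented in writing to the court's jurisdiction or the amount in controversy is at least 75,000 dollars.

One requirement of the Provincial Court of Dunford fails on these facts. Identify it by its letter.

(b)

The Provincial Court of Dunford:
  (a) The claim is a contract claim, not a property claim, so one alternative holds. Met.
  (b) The operative events occurred in Quenhaven, not Quenholm. Not satisfied.
  (c) Iyer Industries is organised under the laws of Paldale. Condition met.
  (d) The plaintiff resides in Quenhaven, not Dunford; the claim is a contract claim, not a tort claim — none of the alternatives is met. The proviso rescues it, though: the amount in controversy is USD 102,750, which meets the 25,000 dollars floor. Met.
  (e) The amount in controversy is USD 102,750, which meets the USD 75,000 floor — that alternative is enough. Met.
Only condition (b) fails.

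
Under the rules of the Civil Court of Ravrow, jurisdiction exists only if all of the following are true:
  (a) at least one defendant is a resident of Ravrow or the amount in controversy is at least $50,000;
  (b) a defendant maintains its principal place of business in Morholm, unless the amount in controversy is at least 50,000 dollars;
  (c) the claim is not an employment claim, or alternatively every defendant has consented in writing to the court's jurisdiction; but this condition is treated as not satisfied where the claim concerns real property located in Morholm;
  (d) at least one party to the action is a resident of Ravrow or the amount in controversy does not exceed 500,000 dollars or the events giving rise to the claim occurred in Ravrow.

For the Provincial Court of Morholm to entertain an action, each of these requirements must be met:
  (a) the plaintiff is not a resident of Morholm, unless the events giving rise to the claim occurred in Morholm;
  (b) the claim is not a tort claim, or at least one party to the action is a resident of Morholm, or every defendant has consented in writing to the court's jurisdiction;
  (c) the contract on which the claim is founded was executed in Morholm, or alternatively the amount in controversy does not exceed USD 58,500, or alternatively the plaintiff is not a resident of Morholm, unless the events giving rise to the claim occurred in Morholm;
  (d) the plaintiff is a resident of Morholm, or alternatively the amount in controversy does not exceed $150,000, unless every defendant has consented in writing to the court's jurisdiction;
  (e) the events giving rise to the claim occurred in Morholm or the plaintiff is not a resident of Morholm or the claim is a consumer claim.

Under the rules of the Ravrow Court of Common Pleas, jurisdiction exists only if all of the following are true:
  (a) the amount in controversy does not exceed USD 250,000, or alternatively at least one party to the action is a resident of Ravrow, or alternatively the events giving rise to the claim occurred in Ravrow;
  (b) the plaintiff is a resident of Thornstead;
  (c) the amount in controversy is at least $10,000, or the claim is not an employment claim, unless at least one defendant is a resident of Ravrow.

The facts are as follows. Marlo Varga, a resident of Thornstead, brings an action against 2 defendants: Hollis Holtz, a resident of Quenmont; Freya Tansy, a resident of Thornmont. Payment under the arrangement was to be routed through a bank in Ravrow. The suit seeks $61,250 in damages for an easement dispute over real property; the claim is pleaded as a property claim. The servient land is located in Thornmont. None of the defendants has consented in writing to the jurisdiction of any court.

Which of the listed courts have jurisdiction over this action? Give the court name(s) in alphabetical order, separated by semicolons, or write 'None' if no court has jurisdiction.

The Civil Court of Ravrow:
  (a) The amount in controversy is USD 61,250, which meets the 50,000 dollars floor, so one alternative holds. Satisfied.
  (b) No defendant is a corporation. But the amount in controversy is 61,250 dollars, which meets the USD 50,000 floor, and the 'unless' clause therefore excuses the requirement. Met.
  (c) The claim is a property claim, not an employment claim, so one alternative holds. And the carve-out is inapplicable — the property lies in Thornmont, not Morholm. Met.
  (d) The amount in controversy is USD 61,250, within the $500,000 ceiling, which satisfies one of the alternatives. Condition met.
  → Every requirement is satisfied — jurisdiction.
The Provincial Court of Morholm:
  (a) The plaintiff resides in Thornstead, which is not Morholm. Met.
  (b) The claim is a property claim, not a tort claim, so this disjunct is met. Met.
  (c) The plaintiff resides in Thornstead, which is not Morholm, so this disjunct is met. Condition met.
  (d) The amount in controversy is USD 61,250, within the 150,000 dollars ceiling — that alternative is enough. Met.
  (e) The plaintiff resides in Thornstead, which is not Morholm, which satisfies one of the alternatives. Condition met.
  → Every requirement is satisfied — jurisdiction.
The Ravrow Court of Common Pleas:
  (a) The amount in controversy is USD 61,250, within the 250,000 dollars ceiling, so one alternative holds. Satisfied.
  (b) The plaintiff resides in Thornstead. Satisfied.
  (c) The amount in controversy is 61,250 dollars, which meets the 10,000 dollars floor, so this disjunct is met. Met.
  → Jurisdiction lies.

the Civil Court of Ravrow; the Provincial Court of Morholm; the Ravrow Court of Common Pleas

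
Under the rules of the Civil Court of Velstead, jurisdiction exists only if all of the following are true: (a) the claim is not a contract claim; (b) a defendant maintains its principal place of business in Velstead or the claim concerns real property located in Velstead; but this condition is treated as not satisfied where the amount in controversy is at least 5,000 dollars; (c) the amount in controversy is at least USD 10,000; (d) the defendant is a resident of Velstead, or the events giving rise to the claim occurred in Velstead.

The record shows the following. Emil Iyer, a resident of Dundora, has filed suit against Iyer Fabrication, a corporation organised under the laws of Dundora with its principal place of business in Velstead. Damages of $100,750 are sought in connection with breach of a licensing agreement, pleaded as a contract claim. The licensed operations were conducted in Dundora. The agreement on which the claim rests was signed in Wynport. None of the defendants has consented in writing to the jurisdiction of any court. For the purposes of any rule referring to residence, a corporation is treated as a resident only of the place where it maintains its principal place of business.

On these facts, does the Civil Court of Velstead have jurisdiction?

No

The Civil Court of Velstead:
  (a) The claim is a contract claim. Condition not met.
  (b) Iyer Fabrication has its principal place of business in Velstead, so one alternative holds. However, the amount in controversy is $100,750, which meets the USD 5,000 floor, which falls within the stated exception and so defeats the condition. Fails.
  (c) The amount in controversy is 100,750 dollars, which meets the $10,000 floor. Met.
  (d) The defendant resides in Velstead, so one alternative holds. Met.
  → Not every requirement is met — no jurisdiction.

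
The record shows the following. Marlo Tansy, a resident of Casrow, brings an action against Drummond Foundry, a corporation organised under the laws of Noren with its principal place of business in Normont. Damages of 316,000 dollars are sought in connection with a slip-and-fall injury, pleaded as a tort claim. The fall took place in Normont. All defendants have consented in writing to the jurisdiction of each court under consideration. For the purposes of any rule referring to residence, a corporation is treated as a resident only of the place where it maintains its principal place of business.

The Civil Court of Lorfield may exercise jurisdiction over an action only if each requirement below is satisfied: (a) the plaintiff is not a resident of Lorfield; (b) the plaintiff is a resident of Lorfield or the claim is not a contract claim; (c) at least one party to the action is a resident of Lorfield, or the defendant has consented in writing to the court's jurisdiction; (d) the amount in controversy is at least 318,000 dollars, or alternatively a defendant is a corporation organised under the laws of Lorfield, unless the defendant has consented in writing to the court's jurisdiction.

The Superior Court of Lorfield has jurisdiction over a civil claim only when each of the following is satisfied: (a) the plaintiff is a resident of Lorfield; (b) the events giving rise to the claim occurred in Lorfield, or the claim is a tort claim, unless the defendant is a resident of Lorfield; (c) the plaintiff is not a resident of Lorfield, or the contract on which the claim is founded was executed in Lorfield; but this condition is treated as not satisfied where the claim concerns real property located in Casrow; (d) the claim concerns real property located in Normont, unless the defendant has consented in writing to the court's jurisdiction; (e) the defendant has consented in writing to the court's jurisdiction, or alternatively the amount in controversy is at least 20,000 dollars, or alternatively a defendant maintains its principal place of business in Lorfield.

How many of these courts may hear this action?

1

The Civil Court of Lorfield:
  (a) The plaintiff resides in Casrow, which is not Lorfield. Satisfied.
  (b) The claim is a tort claim, not a contract claim — that alternative is enough. Met.
  (c) Every defendant has filed written consent, so this disjunct is met. Satisfied.
  (d) The amount in controversy is $316,000, below the 318,000 dollars floor; the corporate defendant(s) are organised in Noren, not Lorfield — every alternative fails. But every defendant has filed written consent, and the 'unless' clause therefore excuses the requirement. Met.
  → All conditions met; jurisdiction exists.
The Superior Court of Lorfield:
  (a) The plaintiff resides in Casrow, not Lorfield. Condition not met.
  (b) The claim is a tort claim, so this disjunct is met. Satisfied.
  (c) The plaintiff resides in Casrow, which is not Lorfield, which satisfies one of the alternatives. The exception is not triggered, since the claim does not concern real property. Condition met.
  (d) The claim does not concern real property. The proviso rescues it, though: every defendant has filed written consent. Condition met.
  (e) Every defendant has filed written consent — that alternative is enough. Met.
  → Not every requirement is met — no jurisdiction.
Courts with jurisdiction: the Civil Court of Lorfield — 1 in total.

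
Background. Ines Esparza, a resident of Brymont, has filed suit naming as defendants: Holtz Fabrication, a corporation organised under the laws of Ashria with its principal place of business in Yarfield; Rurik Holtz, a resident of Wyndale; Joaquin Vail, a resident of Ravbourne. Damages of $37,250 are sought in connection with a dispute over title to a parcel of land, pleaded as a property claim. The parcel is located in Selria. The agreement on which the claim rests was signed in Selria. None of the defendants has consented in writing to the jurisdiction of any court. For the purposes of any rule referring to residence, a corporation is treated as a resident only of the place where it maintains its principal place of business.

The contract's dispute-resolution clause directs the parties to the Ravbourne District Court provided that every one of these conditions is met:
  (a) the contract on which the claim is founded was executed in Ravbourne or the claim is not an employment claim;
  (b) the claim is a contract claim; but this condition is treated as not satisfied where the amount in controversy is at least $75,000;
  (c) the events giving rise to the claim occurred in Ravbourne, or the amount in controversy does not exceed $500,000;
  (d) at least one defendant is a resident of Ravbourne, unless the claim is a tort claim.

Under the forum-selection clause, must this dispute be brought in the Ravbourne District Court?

No

The Ravbourne District Court:
  (a) The claim is a property claim, not an employment claim, so this disjunct is met. Met.
  (b) The claim is a property claim, not a contract claim. Not satisfied.
  (c) The amount in controversy is $37,250, within the $500,000 ceiling, so this disjunct is met. Satisfied.
  (d) Joaquin Vail resides in Ravbourne. Condition met.
  → Forum clause is not triggered.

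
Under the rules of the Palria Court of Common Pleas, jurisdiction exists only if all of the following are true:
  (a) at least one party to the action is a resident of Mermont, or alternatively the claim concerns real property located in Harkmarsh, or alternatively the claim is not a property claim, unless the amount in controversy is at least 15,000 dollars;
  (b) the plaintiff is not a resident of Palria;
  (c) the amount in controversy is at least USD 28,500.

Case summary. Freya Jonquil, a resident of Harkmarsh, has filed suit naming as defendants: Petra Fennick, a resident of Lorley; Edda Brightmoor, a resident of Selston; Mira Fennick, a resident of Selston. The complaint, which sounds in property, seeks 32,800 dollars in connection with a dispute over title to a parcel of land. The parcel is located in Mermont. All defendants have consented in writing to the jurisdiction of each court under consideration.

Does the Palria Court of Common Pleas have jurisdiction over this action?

The Palria Court of Common Pleas:
  (a) No party resides in Mermont; the property lies in Mermont, not Harkmarsh; the claim is a property claim — every alternative fails. However, the amount in controversy is $32,800, which meets the 15,000 dollars floor, so the 'unless' proviso supplies this condition. Condition met.
  (b) The plaintiff resides in Harkmarsh, which is not Palria. Met.
  (c) The amount in controversy is USD 32,800, which meets the USD 28,500 floor. Condition met.
  → Every requirement is satisfied — jurisdiction.

Yes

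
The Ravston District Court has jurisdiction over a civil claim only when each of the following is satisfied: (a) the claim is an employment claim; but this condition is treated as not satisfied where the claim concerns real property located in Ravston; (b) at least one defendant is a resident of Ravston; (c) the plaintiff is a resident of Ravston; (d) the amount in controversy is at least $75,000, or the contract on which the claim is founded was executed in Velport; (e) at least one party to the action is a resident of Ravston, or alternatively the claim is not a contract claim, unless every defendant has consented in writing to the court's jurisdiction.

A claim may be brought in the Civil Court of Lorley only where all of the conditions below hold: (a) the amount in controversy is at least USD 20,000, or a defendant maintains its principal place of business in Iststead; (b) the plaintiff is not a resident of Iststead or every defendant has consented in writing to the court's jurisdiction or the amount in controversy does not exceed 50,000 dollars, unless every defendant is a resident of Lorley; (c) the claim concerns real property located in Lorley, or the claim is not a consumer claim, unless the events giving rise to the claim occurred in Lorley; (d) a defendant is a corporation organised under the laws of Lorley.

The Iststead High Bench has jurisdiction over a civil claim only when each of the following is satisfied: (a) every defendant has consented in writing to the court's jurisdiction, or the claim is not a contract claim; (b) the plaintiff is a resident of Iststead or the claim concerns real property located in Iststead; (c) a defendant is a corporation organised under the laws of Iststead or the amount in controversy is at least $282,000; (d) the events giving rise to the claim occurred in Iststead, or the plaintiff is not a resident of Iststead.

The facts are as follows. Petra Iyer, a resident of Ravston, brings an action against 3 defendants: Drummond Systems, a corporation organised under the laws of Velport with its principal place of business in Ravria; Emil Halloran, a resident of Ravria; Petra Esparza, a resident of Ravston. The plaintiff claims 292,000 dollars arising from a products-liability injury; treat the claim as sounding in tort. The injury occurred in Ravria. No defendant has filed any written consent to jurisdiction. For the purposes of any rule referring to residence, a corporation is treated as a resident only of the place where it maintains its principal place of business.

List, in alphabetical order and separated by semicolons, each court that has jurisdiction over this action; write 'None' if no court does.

The Ravston District Court:
  (a) The claim is a tort claim, not an employment claim. Not met.
  (b) Petra Esparza resides in Ravston. Satisfied.
  (c) The plaintiff resides in Ravston. Condition met.
  (d) The amount in controversy is $292,000, which meets the USD 75,000 floor, which satisfies one of the alternatives. Met.
  (e) Petra Iyer resides in Ravston, so one alternative holds. Condition met.
  → No jurisdiction.
The Civil Court of Lorley:
  (a) The amount in controversy is 292,000 dollars, which meets the USD 20,000 floor, so this disjunct is met. Condition met.
  (b) The plaintiff resides in Ravston, which is not Iststead, so this disjunct is met. Condition met.
  (c) The claim is a tort claim, not a consumer claim, so one alternative holds. Satisfied.
  (d) The corporate defendant(s) are organised in Velport, not Lorley. Not met.
  → The court lacks jurisdiction.
The Iststead High Bench:
  (a) The claim is a tort claim, not a contract claim, which satisfies one of the alternatives. Met.
  (b) The plaintiff resides in Ravston, not Iststead; the claim does not concern real property — none of the alternatives is met. Condition not met.
  (c) The amount in controversy is $292,000, which meets the USD 282,000 floor — that alternative is enough. Condition met.
  (d) The plaintiff resides in Ravston, which is not Iststead — that alternative is enough. Satisfied.
  → No jurisdiction.

None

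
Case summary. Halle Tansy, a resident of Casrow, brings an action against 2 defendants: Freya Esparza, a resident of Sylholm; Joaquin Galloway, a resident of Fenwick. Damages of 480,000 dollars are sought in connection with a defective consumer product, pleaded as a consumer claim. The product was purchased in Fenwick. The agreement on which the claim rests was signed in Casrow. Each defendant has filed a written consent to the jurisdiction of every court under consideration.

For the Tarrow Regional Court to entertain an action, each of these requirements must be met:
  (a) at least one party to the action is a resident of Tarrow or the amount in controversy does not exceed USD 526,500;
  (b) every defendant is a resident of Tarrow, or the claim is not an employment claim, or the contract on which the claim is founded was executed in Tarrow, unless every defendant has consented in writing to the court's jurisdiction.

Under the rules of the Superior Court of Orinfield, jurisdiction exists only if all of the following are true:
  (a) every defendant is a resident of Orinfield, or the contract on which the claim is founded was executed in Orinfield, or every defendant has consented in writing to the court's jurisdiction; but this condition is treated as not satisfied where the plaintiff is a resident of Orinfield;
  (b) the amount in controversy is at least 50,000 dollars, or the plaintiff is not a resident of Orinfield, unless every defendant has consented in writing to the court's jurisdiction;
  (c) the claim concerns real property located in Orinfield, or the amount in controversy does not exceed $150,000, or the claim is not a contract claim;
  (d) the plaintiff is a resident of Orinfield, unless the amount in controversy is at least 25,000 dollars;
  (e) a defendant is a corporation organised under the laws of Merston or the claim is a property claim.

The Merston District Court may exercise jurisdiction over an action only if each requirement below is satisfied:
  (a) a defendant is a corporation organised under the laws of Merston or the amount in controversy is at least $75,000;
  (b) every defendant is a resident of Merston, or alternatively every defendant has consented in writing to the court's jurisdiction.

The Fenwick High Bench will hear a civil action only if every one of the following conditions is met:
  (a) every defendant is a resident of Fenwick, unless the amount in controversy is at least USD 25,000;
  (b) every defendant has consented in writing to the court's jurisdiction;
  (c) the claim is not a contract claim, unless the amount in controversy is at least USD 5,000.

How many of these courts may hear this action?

3

The Tarrow Regional Court:
  (a) The amount in controversy is USD 480,000, within the USD 526,500 ceiling, so this disjunct is met. Condition met.
  (b) The claim is a consumer claim, not an employment claim, so this disjunct is met. Condition met.
  → The court has jurisdiction.
The Superior Court of Orinfield:
  (a) Every defendant has filed written consent, so this disjunct is met. And the carve-out is inapplicable — the plaintiff resides in Casrow, not Orinfield. Met.
  (b) The amount in controversy is 480,000 dollars, which meets the $50,000 floor — that alternative is enough. Condition met.
  (c) The claim is a consumer claim, not a contract claim, so one alternative holds. Met.
  (d) The plaintiff resides in Casrow, not Orinfield. However, the amount in controversy is 480,000 dollars, which meets the 25,000 dollars floor, so the 'unless' proviso supplies this condition. Condition met.
  (e) No defendant is a corporation; the claim is a consumer claim, not a property claim — no alternative holds. Fails.
  → The court lacks jurisdiction.
The Merston District Court:
  (a) The amount in controversy is $480,000, which meets the USD 75,000 floor — that alternative is enough. Satisfied.
  (b) Every defendant has filed written consent, so this disjunct is met. Met.
  → Jurisdiction lies.
The Fenwick High Bench:
  (a) The defendants reside as follows — Freya Esparza in Sylholm, Joaquin Galloway in Fenwick — not all in Fenwick. But the amount in controversy is 480,000 dollars, which meets the USD 25,000 floor, and the 'unless' clause therefore excuses the requirement. Met.
  (b) Every defendant has filed written consent. Condition met.
  (c) The claim is a consumer claim, not a contract claim. Met.
  → Jurisdiction lies.
Courts with jurisdiction: the Tarrow Regional Court, the Merston District Court, the Fenwick High Bench — 3 in total.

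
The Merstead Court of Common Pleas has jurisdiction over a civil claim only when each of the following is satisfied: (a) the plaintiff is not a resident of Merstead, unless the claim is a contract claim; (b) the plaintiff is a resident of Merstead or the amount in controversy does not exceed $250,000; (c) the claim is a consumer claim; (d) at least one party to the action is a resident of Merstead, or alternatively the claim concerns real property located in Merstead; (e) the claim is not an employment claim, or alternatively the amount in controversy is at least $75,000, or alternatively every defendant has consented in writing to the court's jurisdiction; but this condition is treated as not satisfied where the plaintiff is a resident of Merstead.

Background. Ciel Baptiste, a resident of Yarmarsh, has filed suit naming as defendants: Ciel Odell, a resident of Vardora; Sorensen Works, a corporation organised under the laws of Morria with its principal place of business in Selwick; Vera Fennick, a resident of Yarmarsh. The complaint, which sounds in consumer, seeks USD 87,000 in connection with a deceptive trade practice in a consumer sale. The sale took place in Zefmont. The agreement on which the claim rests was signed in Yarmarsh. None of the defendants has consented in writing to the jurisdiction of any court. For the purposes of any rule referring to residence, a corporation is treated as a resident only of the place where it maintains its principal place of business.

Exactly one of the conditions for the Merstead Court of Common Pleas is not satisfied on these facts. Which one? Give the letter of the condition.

The Merstead Court of Common Pleas:
  (a) The plaintiff resides in Yarmarsh, which is not Merstead. Condition met.
  (b) The amount in controversy is USD 87,000, within the 250,000 dollars ceiling, so this disjunct is met. Met.
  (c) The claim is a consumer claim. Satisfied.
  (d) No party resides in Merstead; the claim does not concern real property — none of the alternatives is met. Not satisfied.
  (e) The claim is a consumer claim, not an employment claim, so this disjunct is met. The carve-out does not apply: the plaintiff resides in Yarmarsh, not Merstead. Satisfied.
Only condition (d) fails.

(d)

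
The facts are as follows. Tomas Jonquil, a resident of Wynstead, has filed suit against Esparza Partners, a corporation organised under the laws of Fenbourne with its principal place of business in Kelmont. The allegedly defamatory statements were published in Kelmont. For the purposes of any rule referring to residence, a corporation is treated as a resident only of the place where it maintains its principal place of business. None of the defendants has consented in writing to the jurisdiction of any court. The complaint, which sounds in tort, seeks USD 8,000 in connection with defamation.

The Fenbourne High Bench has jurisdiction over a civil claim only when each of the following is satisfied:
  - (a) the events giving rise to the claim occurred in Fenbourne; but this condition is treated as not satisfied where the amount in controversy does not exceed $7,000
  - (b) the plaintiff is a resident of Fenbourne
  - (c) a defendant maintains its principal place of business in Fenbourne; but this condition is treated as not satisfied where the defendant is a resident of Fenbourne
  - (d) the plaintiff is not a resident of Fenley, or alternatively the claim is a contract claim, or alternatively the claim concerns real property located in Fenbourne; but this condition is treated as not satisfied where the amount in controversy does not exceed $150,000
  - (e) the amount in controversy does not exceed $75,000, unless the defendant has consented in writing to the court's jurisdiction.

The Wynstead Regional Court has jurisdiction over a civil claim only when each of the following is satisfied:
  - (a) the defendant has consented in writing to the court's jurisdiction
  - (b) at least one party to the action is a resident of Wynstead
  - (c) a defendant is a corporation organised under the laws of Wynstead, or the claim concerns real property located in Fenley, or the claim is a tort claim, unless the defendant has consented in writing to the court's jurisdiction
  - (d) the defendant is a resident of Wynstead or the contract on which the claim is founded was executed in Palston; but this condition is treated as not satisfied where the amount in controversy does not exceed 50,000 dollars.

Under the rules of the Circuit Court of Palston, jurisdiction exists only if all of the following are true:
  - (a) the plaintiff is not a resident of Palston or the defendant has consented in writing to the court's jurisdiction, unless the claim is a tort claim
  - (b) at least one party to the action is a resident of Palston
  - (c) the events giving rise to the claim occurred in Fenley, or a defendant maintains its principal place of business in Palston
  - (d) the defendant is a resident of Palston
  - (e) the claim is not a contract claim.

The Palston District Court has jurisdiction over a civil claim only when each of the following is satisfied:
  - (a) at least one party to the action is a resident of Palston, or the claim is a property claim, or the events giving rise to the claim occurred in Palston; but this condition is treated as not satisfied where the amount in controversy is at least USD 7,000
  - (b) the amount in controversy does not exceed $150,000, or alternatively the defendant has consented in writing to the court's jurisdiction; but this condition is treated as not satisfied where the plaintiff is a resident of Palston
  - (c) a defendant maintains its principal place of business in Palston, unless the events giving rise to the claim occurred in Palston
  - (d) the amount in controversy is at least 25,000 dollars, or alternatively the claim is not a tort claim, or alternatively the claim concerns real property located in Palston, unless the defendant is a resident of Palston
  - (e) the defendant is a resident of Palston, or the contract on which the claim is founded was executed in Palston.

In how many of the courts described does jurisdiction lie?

0

The Fenbourne High Bench:
  (a) The operative events occurred in Kelmont, not Fenbourne. Condition not met.
  (b) The plaintiff resides in Wynstead, not Fenbourne. Not satisfied.
  (c) The corporate defendant(s) have their principal place of business in Kelmont, not Fenbourne. Not satisfied.
  (d) The plaintiff resides in Wynstead, which is not Fenley, which satisfies one of the alternatives. But the carve-out bites: the amount in controversy is $8,000, within the 150,000 dollars ceiling. Not satisfied.
  (e) The amount in controversy is 8,000 dollars, within the USD 75,000 ceiling. Satisfied.
  → Not every requirement is met — no jurisdiction.
The Wynstead Regional Court:
  (a) No such written consent has been filed. Not met.
  (b) Tomas Jonquil resides in Wynstead. Satisfied.
  (c) The claim is a tort claim — that alternative is enough. Condition met.
  (d) The defendant resides in Kelmont, not Wynstead; no contract (and hence no place of execution) is alleged — no alternative holds. Fails.
  → At least one condition fails; no jurisdiction.
The Circuit Court of Palston:
  (a) The plaintiff resides in Wynstead, which is not Palston, so one alternative holds. Met.
  (b) No party resides in Palston. Condition not met.
  (c) The operative events occurred in Kelmont, not Fenley; the corporate defendant(s) have their principal place of business in Kelmont, not Palston — every alternative fails. Not met.
  (d) The defendant resides in Kelmont, not Palston. Not met.
  (e) The claim is a tort claim, not a contract claim. Condition met.
  → No jurisdiction.
The Palston District Court:
  (a) No party resides in Palston; the claim is a tort claim, not a property claim; the operative events occurred in Kelmont, not Palston — none of the alternatives is met. Fails.
  (b) The amount in controversy is $8,000, within the 150,000 dollars ceiling — that alternative is enough. The carve-out does not apply: the plaintiff resides in Wynstead, not Palston. Condition met.
  (c) The corporate defendant(s) have their principal place of business in Kelmont, not Palston. And the operative events occurred in Kelmont, not Palston, so the proviso does not save it. Not met.
  (d) The amount in controversy is $8,000, below the $25,000 floor; the claim is a tort claim; the claim does not concern real property — every alternative fails. And the defendant resides in Kelmont, not Palston, so the proviso does not save it. Fails.
  (e) The defendant resides in Kelmont, not Palston; no contract (and hence no place of execution) is alleged — none of the alternatives is met. Not satisfied.
  → The court lacks jurisdiction.
No court satisfies all of its conditions.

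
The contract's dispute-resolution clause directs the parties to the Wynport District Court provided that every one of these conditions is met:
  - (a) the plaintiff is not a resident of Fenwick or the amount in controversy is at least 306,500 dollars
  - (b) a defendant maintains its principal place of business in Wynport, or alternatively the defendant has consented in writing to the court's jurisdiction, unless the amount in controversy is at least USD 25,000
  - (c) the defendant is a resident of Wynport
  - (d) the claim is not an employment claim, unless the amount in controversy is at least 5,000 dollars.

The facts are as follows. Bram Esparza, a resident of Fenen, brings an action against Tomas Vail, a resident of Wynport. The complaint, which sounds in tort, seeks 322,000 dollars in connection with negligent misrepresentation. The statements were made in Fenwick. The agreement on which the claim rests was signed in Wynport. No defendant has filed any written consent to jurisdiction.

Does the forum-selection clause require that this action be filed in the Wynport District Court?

The Wynport District Court:
  (a) The plaintiff resides in Fenen, which is not Fenwick, which satisfies one of the alternatives. Satisfied.
  (b) No defendant is a corporation; no such written consent has been filed — none of the alternatives is met. But the amount in controversy is 322,000 dollars, which meets the 25,000 dollars floor, and the 'unless' clause therefore excuses the requirement. Condition met.
  (c) The defendant resides in Wynport. Satisfied.
  (d) The claim is a tort claim, not an employment claim. Met.
  → Forum clause is triggered.

Yes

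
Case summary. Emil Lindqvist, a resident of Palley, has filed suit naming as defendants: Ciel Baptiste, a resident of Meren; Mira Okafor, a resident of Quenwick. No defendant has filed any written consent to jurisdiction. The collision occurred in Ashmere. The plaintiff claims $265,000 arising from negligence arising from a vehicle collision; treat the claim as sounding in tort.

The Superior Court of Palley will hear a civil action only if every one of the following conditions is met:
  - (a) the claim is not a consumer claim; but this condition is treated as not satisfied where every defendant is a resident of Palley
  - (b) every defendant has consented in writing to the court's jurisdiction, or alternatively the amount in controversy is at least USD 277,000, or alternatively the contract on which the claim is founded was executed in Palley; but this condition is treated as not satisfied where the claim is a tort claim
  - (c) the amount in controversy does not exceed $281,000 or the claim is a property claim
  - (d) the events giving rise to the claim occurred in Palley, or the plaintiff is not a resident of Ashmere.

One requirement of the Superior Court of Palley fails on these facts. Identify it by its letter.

(b)

The Superior Court of Palley:
  (a) The claim is a tort claim, not a consumer claim. The exception is not triggered, since the defendants reside as follows — Ciel Baptiste in Meren, Mira Okafor in Quenwick — not all in Palley. Met.
  (b) No such written consent has been filed; the amount in controversy is $265,000, below the USD 277,000 floor; no contract (and hence no place of execution) is alleged — none of the alternatives is met. Condition not met.
  (c) The amount in controversy is 265,000 dollars, within the 281,000 dollars ceiling, so one alternative holds. Satisfied.
  (d) The plaintiff resides in Palley, which is not Ashmere, which satisfies one of the alternatives. Condition met.
Only condition (b) fails.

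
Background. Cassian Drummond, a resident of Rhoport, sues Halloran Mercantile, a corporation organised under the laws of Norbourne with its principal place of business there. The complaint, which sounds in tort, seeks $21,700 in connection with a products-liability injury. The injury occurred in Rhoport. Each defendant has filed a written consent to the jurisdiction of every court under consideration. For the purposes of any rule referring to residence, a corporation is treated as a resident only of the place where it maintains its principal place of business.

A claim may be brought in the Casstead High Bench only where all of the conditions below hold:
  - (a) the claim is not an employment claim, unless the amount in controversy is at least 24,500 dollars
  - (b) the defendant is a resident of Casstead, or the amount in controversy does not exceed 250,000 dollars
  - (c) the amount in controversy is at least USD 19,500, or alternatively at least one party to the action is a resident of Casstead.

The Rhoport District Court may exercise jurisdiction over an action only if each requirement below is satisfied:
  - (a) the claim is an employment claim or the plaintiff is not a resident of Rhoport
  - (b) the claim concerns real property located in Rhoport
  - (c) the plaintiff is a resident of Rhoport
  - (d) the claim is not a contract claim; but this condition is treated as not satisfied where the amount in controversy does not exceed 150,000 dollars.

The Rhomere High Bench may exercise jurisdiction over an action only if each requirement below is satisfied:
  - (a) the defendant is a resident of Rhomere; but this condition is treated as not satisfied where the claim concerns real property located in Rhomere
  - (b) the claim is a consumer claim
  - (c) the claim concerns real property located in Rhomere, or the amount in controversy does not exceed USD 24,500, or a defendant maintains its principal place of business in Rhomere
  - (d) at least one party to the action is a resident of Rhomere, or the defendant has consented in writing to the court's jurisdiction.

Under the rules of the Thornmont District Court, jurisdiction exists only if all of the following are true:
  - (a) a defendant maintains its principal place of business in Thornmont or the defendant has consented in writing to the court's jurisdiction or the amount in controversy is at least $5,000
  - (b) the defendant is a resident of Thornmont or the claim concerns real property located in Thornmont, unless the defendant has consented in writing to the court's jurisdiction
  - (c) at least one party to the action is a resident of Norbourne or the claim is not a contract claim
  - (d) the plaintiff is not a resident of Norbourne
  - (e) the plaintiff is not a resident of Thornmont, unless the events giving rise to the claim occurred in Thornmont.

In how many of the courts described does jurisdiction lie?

2

The Casstead High Bench:
  (a) The claim is a tort claim, not an employment claim. Satisfied.
  (b) The amount in controversy is USD 21,700, within the USD 250,000 ceiling, so one alternative holds. Condition met.
  (c) The amount in controversy is USD 21,700, which meets the $19,500 floor, so this disjunct is met. Satisfied.
  → All conditions met; jurisdiction exists.
The Rhoport District Court:
  (a) The claim is a tort claim, not an employment claim; the plaintiff resides in Rhoport — every alternative fails. Not satisfied.
  (b) The claim does not concern real property. Not satisfied.
  (c) The plaintiff resides in Rhoport. Satisfied.
  (d) The claim is a tort claim, not a contract claim. But the amount in controversy is USD 21,700, within the 150,000 dollars ceiling, triggering the carve-out and defeating this condition. Condition not met.
  → No jurisdiction.
The Rhomere High Bench:
  (a) The defendant resides in Norbourne, not Rhomere. Condition not met.
  (b) The claim is a tort claim, not a consumer claim. Condition not met.
  (c) The amount in controversy is $21,700, within the $24,500 ceiling, so one alternative holds. Condition met.
  (d) Every defendant has filed written consent — that alternative is enough. Satisfied.
  → At least one condition fails; no jurisdiction.
The Thornmont District Court:
  (a) Every defendant has filed written consent, so one alternative holds. Condition met.
  (b) The defendant resides in Norbourne, not Thornmont; the claim does not concern real property — no alternative holds. The proviso rescues it, though: every defendant has filed written consent. Satisfied.
  (c) Halloran Mercantile resides in Norbourne, so one alternative holds. Satisfied.
  (d) The plaintiff resides in Rhoport, which is not Norbourne. Condition met.
  (e) The plaintiff resides in Rhoport, which is not Thornmont. Condition met.
  → All conditions met; jurisdiction exists.
Courts with jurisdiction: the Casstead High Bench, the Thornmont District Court — 2 in total.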